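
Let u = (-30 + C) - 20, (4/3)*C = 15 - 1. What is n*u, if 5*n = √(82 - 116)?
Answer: -79*I*√34/10 ≈ -46.065*I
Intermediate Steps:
C = 21/2 (C = 3*(15 - 1)/4 = (¾)*14 = 21/2 ≈ 10.500)
u = -79/2 (u = (-30 + 21/2) - 20 = -39/2 - 20 = -79/2 ≈ -39.500)
n = I*√34/5 (n = √(82 - 116)/5 = √(-34)/5 = (I*√34)/5 = I*√34/5 ≈ 1.1662*I)
n*u = (I*√34/5)*(-79/2) = -79*I*√34/10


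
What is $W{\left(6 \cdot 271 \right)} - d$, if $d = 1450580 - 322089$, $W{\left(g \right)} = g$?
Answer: $-1126865$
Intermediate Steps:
$d = 1128491$
$W{\left(6 \cdot 271 \right)} - d = 6 \cdot 271 - 1128491 = 1626 - 1128491 = -1126865$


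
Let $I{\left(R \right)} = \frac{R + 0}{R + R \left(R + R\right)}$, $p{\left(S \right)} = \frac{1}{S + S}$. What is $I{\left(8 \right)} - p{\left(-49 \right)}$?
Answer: $\frac{115}{1666} \approx 0.069028$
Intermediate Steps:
$p{\left(S \right)} = \frac{1}{2 S}$
$I{\left(R \right)} = \frac{R}{R + 2 R^{2}}$ ($I{\left(R \right)} = \frac{R}{R + R 2 R} = \frac{R}{R + 2 R^{2}}$)
$I{\left(8 \right)} - p{\left(-49 \right)} = \frac{1}{1 + 2 \cdot 8} - \frac{1}{2 \left(-49\right)} = \frac{1}{1 + 16} - \frac{1}{2} \left(- \frac{1}{49}\right) = \frac{1}{17} - - \frac{1}{98} = \frac{1}{17} + \frac{1}{98} = \frac{115}{1666}$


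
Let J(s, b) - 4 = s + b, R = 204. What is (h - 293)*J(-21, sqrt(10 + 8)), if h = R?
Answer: 1513 - 267*sqrt(2) ≈ 1135.4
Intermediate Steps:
h = 204
J(s, b) = 4 + b + s (J(s, b) = 4 + (s + b) = 4 + (b + s) = 4 + b + s)
(h - 293)*J(-21, sqrt(10 + 8)) = (204 - 293)*(4 + sqrt(10 + 8) - 21) = -89*(4 + sqrt(18) - 21) = -89*(4 + 3*sqrt(2) - 21) = -89*(-17 + 3*sqrt(2)) = 1513 - 267*sqrt(2)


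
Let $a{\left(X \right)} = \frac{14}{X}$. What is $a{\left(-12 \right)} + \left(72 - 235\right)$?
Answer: $- \frac{985}{6} \approx -164.17$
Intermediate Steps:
$a{\left(-12 \right)} + \left(72 - 235\right) = \frac{14}{-12} + \left(72 - 235\right) = 14 \left(- \frac{1}{12}\right) + \left(72 - 235\right) = - \frac{7}{6} - 163 = - \frac{985}{6}$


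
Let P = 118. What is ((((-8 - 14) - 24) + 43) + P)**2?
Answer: 13225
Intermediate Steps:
((((-8 - 14) - 24) + 43) + P)**2 = ((((-8 - 14) - 24) + 43) + 118)**2 = (((-22 - 24) + 43) + 118)**2 = ((-46 + 43) + 118)**2 = (-3 + 118)**2 = 115**2 = 13225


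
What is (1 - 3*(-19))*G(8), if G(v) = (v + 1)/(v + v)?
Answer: 261/8 ≈ 32.625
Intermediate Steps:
G(v) = (1 + v)/(2*v) (G(v) = (1 + v)/((2*v)) = (1 + v)*(1/(2*v)) = (1 + v)/(2*v))
(1 - 3*(-19))*G(8) = (1 - 3*(-19))*((½)*(1 + 8)/8) = (1 + 57)*((½)*(⅛)*9) = 58*(9/16) = 261/8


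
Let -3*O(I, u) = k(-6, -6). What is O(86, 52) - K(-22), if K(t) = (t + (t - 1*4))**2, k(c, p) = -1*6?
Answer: -2302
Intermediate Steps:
k(c, p) = -6
O(I, u) = 2 (O(I, u) = -1/3*(-6) = 2)
K(t) = (-4 + 2*t)**2 (K(t) = (t + (t - 4))**2 = (t + (-4 + t))**2 = (-4 + 2*t)**2)
O(86, 52) - K(-22) = 2 - 4*(-2 - 22)**2 = 2 - 4*(-24)**2 = 2 - 4*576 = 2 - 1*2304 = 2 - 2304 = -2302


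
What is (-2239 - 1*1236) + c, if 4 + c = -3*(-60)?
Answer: -3299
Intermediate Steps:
c = 176 (c = -4 - 3*(-60) = -4 + 180 = 176)
(-2239 - 1*1236) + c = (-2239 - 1*1236) + 176 = (-2239 - 1236) + 176 = -3475 + 176 = -3299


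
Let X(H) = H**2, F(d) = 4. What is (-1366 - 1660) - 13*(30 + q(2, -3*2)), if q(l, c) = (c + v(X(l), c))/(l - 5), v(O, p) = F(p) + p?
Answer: -10352/3 ≈ -3450.7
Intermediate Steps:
v(O, p) = 4 + p
q(l, c) = (4 + 2*c)/(-5 + l) (q(l, c) = (c + (4 + c))/(l - 5) = (4 + 2*c)/(-5 + l))
(-1366 - 1660) - 13*(30 + q(2, -3*2)) = (-1366 - 1660) - 13*(30 + 2*(2 - 3*2)/(-5 + 2)) = -3026 - 13*(30 + 2*(2 - 6)/(-3)) = -3026 - 13*(30 + 2*(-1/3)*(-4)) = -3026 - 13*(30 + 8/3) = -3026 - 13*98/3 = -3026 - 1274/3 = -10352/3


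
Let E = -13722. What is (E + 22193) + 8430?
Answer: 16901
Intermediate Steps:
(E + 22193) + 8430 = (-13722 + 22193) + 8430 = 8471 + 8430 = 16901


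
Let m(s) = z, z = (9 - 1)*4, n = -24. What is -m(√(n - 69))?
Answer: -32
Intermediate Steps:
z = 32 (z = 8*4 = 32)
m(s) = 32
-m(√(n - 69)) = -1*32 = -32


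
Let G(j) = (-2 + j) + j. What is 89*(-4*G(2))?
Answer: -712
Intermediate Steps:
G(j) = -2 + 2*j
89*(-4*G(2)) = 89*(-4*(-2 + 2*2)) = 89*(-4*(-2 + 4)) = 89*(-4*2) = 89*(-8) = -712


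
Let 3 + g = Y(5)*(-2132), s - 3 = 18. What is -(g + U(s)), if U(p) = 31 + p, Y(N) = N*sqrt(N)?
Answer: -49 + 10660*sqrt(5) ≈ 23788.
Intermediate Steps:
Y(N) = N**(3/2)
s = 21 (s = 3 + 18 = 21)
g = -3 - 10660*sqrt(5) (g = -3 + 5**(3/2)*(-2132) = -3 + (5*sqrt(5))*(-2132) = -3 - 10660*sqrt(5) ≈ -23840.)
-(g + U(s)) = -((-3 - 10660*sqrt(5)) + (31 + 21)) = -((-3 - 10660*sqrt(5)) + 52) = -(49 - 10660*sqrt(5)) = -49 + 10660*sqrt(5)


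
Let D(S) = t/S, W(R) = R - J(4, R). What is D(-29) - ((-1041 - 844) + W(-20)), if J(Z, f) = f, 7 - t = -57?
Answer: 54601/29 ≈ 1882.8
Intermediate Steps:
t = 64 (t = 7 - 1*(-57) = 7 + 57 = 64)
W(R) = 0 (W(R) = R - R = 0)
D(S) = 64/S
D(-29) - ((-1041 - 844) + W(-20)) = 64/(-29) - ((-1041 - 844) + 0) = 64*(-1/29) - (-1885 + 0) = -64/29 - 1*(-1885) = -64/29 + 1885 = 54601/29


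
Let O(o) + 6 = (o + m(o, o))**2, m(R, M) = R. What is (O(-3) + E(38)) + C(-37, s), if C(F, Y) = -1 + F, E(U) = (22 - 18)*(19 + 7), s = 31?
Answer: 96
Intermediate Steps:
O(o) = -6 + 4*o**2 (O(o) = -6 + (o + o)**2 = -6 + (2*o)**2 = -6 + 4*o**2)
E(U) = 104 (E(U) = 4*26 = 104)
(O(-3) + E(38)) + C(-37, s) = ((-6 + 4*(-3)**2) + 104) + (-1 - 37) = ((-6 + 4*9) + 104) - 38 = ((-6 + 36) + 104) - 38 = (30 + 104) - 38 = 134 - 38 = 96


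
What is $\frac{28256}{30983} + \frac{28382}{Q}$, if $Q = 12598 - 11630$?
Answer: $\frac{453355657}{14995772} \approx 30.232$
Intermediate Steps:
$Q = 968$
$\frac{28256}{30983} + \frac{28382}{Q} = \frac{28256}{30983} + \frac{28382}{968} = 28256 \cdot \frac{1}{30983} + 28382 \cdot \frac{1}{968} = \frac{28256}{30983} + \frac{14191}{484} = \frac{453355657}{14995772}$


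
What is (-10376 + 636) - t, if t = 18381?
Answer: -28121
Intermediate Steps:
(-10376 + 636) - t = (-10376 + 636) - 1*18381 = -9740 - 18381 = -28121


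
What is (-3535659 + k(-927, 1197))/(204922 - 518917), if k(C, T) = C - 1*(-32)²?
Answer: 707522/62799 ≈ 11.266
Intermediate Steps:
k(C, T) = -1024 + C (k(C, T) = C - 1*1024 = C - 1024 = -1024 + C)
(-3535659 + k(-927, 1197))/(204922 - 518917) = (-3535659 + (-1024 - 927))/(204922 - 518917) = (-3535659 - 1951)/(-313995) = -3537610*(-1/313995) = 707522/62799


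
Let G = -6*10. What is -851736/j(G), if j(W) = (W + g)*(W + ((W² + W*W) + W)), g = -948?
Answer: 35489/297360 ≈ 0.11935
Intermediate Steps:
G = -60
j(W) = (-948 + W)*(2*W + 2*W²) (j(W) = (W - 948)*(W + ((W² + W*W) + W)) = (-948 + W)*(W + ((W² + W²) + W)) = (-948 + W)*(W + (2*W² + W)) = (-948 + W)*(W + (W + 2*W²)) = (-948 + W)*(2*W + 2*W²))
-851736/j(G) = -851736*(-1/(120*(-948 + (-60)² - 947*(-60)))) = -851736*(-1/(120*(-948 + 3600 + 56820))) = -851736/(2*(-60)*59472) = -851736/(-7136640) = -851736*(-1/7136640) = 35489/297360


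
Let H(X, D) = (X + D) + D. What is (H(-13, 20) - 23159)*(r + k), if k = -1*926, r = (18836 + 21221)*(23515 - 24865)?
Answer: 1250929427632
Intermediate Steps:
H(X, D) = X + 2*D (H(X, D) = (D + X) + D = X + 2*D)
r = -54076950 (r = 40057*(-1350) = -54076950)
k = -926
(H(-13, 20) - 23159)*(r + k) = ((-13 + 2*20) - 23159)*(-54076950 - 926) = ((-13 + 40) - 23159)*(-54077876) = (27 - 23159)*(-54077876) = -23132*(-54077876) = 1250929427632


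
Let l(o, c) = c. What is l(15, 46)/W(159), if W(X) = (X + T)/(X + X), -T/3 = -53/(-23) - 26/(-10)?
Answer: 560740/5531 ≈ 101.38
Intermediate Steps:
T = -1692/115 (T = -3*(-53/(-23) - 26/(-10)) = -3*(-53*(-1/23) - 26*(-1/10)) = -3*(53/23 + 13/5) = -3*564/115 = -1692/115 ≈ -14.713)
W(X) = (-1692/115 + X)/(2*X) (W(X) = (X - 1692/115)/(X + X) = (-1692/115 + X)/((2*X)) = (-1692/115 + X)*(1/(2*X)) = (-1692/115 + X)/(2*X))
l(15, 46)/W(159) = 46/(((1/230)*(-1692 + 115*159)/159)) = 46/(((1/230)*(1/159)*(-1692 + 18285))) = 46/(((1/230)*(1/159)*16593)) = 46/(5531/12190) = 46*(12190/5531) = 560740/5531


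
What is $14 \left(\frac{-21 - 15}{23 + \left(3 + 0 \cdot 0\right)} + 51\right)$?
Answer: $\frac{9030}{13} \approx 694.62$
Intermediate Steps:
$14 \left(\frac{-21 - 15}{23 + \left(3 + 0 \cdot 0\right)} + 51\right) = 14 \left(- \frac{36}{23 + \left(3 + 0\right)} + 51\right) = 14 \left(- \frac{36}{23 + 3} + 51\right) = 14 \left(- \frac{36}{26} + 51\right) = 14 \left(\left(-36\right) \frac{1}{26} + 51\right) = 14 \left(- \frac{18}{13} + 51\right) = 14 \cdot \frac{645}{13} = \frac{9030}{13}$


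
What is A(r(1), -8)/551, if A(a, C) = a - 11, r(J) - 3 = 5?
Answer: -3/551 ≈ -0.0054446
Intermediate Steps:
r(J) = 8 (r(J) = 3 + 5 = 8)
A(a, C) = -11 + a
A(r(1), -8)/551 = (-11 + 8)/551 = -3*1/551 = -3/551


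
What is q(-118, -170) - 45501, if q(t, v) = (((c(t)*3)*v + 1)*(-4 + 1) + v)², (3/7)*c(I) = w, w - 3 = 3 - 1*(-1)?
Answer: 615837988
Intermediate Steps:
w = 7 (w = 3 + (3 - 1*(-1)) = 3 + (3 + 1) = 3 + 4 = 7)
c(I) = 49/3 (c(I) = (7/3)*7 = 49/3)
q(t, v) = (-3 - 146*v)² (q(t, v) = ((((49/3)*3)*v + 1)*(-4 + 1) + v)² = ((49*v + 1)*(-3) + v)² = ((1 + 49*v)*(-3) + v)² = ((-3 - 147*v) + v)² = (-3 - 146*v)²)
q(-118, -170) - 45501 = (3 + 146*(-170))² - 45501 = (3 - 24820)² - 45501 = (-24817)² - 45501 = 615883489 - 45501 = 615837988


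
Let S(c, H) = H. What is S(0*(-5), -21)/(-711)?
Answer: 7/237 ≈ 0.029536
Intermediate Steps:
S(0*(-5), -21)/(-711) = -21/(-711) = -21*(-1/711) = 7/237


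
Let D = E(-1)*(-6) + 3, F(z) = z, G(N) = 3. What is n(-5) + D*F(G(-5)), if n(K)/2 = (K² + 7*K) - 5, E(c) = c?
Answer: -3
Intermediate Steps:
n(K) = -10 + 2*K² + 14*K (n(K) = 2*((K² + 7*K) - 5) = 2*(-5 + K² + 7*K) = -10 + 2*K² + 14*K)
D = 9 (D = -1*(-6) + 3 = 6 + 3 = 9)
n(-5) + D*F(G(-5)) = (-10 + 2*(-5)² + 14*(-5)) + 9*3 = (-10 + 2*25 - 70) + 27 = (-10 + 50 - 70) + 27 = -30 + 27 = -3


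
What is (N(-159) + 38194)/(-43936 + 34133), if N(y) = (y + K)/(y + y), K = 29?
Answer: -6072911/1558677 ≈ -3.8962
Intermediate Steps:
N(y) = (29 + y)/(2*y) (N(y) = (y + 29)/(y + y) = (29 + y)/((2*y)) = (29 + y)*(1/(2*y)) = (29 + y)/(2*y))
(N(-159) + 38194)/(-43936 + 34133) = ((½)*(29 - 159)/(-159) + 38194)/(-43936 + 34133) = ((½)*(-1/159)*(-130) + 38194)/(-9803) = (65/159 + 38194)*(-1/9803) = (6072911/159)*(-1/9803) = -6072911/1558677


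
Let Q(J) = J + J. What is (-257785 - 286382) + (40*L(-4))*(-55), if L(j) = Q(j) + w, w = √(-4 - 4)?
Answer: -526567 - 4400*I*√2 ≈ -5.2657e+5 - 6222.5*I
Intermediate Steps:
Q(J) = 2*J
w = 2*I*√2 (w = √(-8) = 2*I*√2 ≈ 2.8284*I)
L(j) = 2*j + 2*I*√2
(-257785 - 286382) + (40*L(-4))*(-55) = (-257785 - 286382) + (40*(2*(-4) + 2*I*√2))*(-55) = -544167 + (40*(-8 + 2*I*√2))*(-55) = -544167 + (-320 + 80*I*√2)*(-55) = -544167 + (17600 - 4400*I*√2) = -526567 - 4400*I*√2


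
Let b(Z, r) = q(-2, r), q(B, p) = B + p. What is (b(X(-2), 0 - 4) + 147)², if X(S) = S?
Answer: 19881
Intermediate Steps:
b(Z, r) = -2 + r
(b(X(-2), 0 - 4) + 147)² = ((-2 + (0 - 4)) + 147)² = ((-2 - 4) + 147)² = (-6 + 147)² = 141² = 19881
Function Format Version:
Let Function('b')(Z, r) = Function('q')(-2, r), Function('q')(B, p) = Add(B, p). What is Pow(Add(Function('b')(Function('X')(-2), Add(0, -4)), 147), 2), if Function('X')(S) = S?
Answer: 19881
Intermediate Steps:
Function('b')(Z, r) = Add(-2, r)
Pow(Add(Function('b')(Function('X')(-2), Add(0, -4)), 147), 2) = Pow(Add(Add(-2, Add(0, -4)), 147), 2) = Pow(Add(Add(-2, -4), 147), 2) = Pow(Add(-6, 147), 2) = Pow(141, 2) = 19881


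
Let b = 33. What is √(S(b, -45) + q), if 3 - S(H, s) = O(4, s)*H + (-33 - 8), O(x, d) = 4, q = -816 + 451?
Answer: I*√453 ≈ 21.284*I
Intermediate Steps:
q = -365
S(H, s) = 44 - 4*H (S(H, s) = 3 - (4*H + (-33 - 8)) = 3 - (4*H - 41) = 3 - (-41 + 4*H) = 3 + (41 - 4*H) = 44 - 4*H)
√(S(b, -45) + q) = √((44 - 4*33) - 365) = √((44 - 132) - 365) = √(-88 - 365) = √(-453) = I*√453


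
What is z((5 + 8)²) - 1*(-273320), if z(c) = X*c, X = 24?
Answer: 277376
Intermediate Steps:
z(c) = 24*c
z((5 + 8)²) - 1*(-273320) = 24*(5 + 8)² - 1*(-273320) = 24*13² + 273320 = 24*169 + 273320 = 4056 + 273320 = 277376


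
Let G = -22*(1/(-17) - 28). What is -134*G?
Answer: -1406196/17 ≈ -82717.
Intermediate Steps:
G = 10494/17 (G = -22*(-1/17 - 28) = -22*(-477/17) = 10494/17 ≈ 617.29)
-134*G = -134*10494/17 = -1406196/17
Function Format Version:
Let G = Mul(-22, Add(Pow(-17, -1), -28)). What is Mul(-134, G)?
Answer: Rational(-1406196, 17) ≈ -82717.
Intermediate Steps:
G = Rational(10494, 17) (G = Mul(-22, Add(Rational(-1, 17), -28)) = Mul(-22, Rational(-477, 17)) = Rational(10494, 17) ≈ 617.29)
Mul(-134, G) = Mul(-134, Rational(10494, 17)) = Rational(-1406196, 17)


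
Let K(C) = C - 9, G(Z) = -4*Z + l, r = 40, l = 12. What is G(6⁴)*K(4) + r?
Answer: 25900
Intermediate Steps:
G(Z) = 12 - 4*Z (G(Z) = -4*Z + 12 = 12 - 4*Z)
K(C) = -9 + C
G(6⁴)*K(4) + r = (12 - 4*6⁴)*(-9 + 4) + 40 = (12 - 4*1296)*(-5) + 40 = (12 - 5184)*(-5) + 40 = -5172*(-5) + 40 = 25860 + 40 = 25900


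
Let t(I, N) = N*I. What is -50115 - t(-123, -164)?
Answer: -70287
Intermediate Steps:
t(I, N) = I*N
-50115 - t(-123, -164) = -50115 - (-123)*(-164) = -50115 - 1*20172 = -50115 - 20172 = -70287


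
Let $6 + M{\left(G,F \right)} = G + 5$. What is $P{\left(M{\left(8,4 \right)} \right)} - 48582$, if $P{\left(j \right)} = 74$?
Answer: $-48508$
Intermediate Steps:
$M{\left(G,F \right)} = -1 + G$ ($M{\left(G,F \right)} = -6 + \left(G + 5\right) = -6 + \left(5 + G\right) = -1 + G$)
$P{\left(M{\left(8,4 \right)} \right)} - 48582 = 74 - 48582 = -48508$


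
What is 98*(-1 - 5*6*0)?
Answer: -98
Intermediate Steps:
98*(-1 - 5*6*0) = 98*(-1 - 30*0) = 98*(-1 + 0) = 98*(-1) = -98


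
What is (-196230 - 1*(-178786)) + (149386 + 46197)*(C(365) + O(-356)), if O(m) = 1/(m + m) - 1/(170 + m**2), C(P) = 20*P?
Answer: 64503120753024769/45178536 ≈ 1.4277e+9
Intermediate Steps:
O(m) = 1/(2*m) - 1/(170 + m**2)
(-196230 - 1*(-178786)) + (149386 + 46197)*(C(365) + O(-356)) = (-196230 - 1*(-178786)) + (149386 + 46197)*(20*365 + (85 + (1/2)*(-356)**2 - 1*(-356))/((-356)*(170 + (-356)**2))) = (-196230 + 178786) + 195583*(7300 - (85 + (1/2)*126736 + 356)/(356*(170 + 126736))) = -17444 + 195583*(7300 - 1/356*(85 + 63368 + 356)/126906) = -17444 + 195583*(7300 - 1/356*1/126906*63809) = -17444 + 195583*(7300 - 63809/45178536) = -17444 + 195583*(329803248991/45178536) = -17444 + 64503908847406753/45178536 = 64503120753024769/45178536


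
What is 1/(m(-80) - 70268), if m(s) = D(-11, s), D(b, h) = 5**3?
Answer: -1/70143 ≈ -1.4257e-5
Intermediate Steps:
D(b, h) = 125
m(s) = 125
1/(m(-80) - 70268) = 1/(125 - 70268) = 1/(-70143) = -1/70143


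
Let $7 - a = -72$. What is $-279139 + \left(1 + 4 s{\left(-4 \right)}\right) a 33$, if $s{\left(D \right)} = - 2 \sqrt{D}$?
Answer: $-276532 - 41712 i \approx -2.7653 \cdot 10^{5} - 41712.0 i$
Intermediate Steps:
$a = 79$ ($a = 7 - -72 = 7 + 72 = 79$)
$-279139 + \left(1 + 4 s{\left(-4 \right)}\right) a 33 = -279139 + \left(1 + 4 \left(- 2 \sqrt{-4}\right)\right) 79 \cdot 33 = -279139 + \left(1 + 4 \left(- 2 \cdot 2 i\right)\right) 79 \cdot 33 = -279139 + \left(1 + 4 \left(- 4 i\right)\right) 79 \cdot 33 = -279139 + \left(1 - 16 i\right) 79 \cdot 33 = -279139 + \left(79 - 1264 i\right) 33 = -279139 + \left(2607 - 41712 i\right) = -276532 - 41712 i$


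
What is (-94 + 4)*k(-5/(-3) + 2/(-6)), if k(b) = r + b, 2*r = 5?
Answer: -345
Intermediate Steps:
r = 5/2 (r = (1/2)*5 = 5/2 ≈ 2.5000)
k(b) = 5/2 + b
(-94 + 4)*k(-5/(-3) + 2/(-6)) = (-94 + 4)*(5/2 + (-5/(-3) + 2/(-6))) = -90*(5/2 + (-5*(-1/3) + 2*(-1/6))) = -90*(5/2 + (5/3 - 1/3)) = -90*(5/2 + 4/3) = -90*23/6 = -345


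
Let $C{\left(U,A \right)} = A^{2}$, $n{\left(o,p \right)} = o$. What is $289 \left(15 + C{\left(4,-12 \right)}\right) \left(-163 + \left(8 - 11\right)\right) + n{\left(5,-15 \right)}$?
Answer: $-7627861$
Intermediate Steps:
$289 \left(15 + C{\left(4,-12 \right)}\right) \left(-163 + \left(8 - 11\right)\right) + n{\left(5,-15 \right)} = 289 \left(15 + \left(-12\right)^{2}\right) \left(-163 + \left(8 - 11\right)\right) + 5 = 289 \left(15 + 144\right) \left(-163 + \left(8 - 11\right)\right) + 5 = 289 \cdot 159 \left(-163 - 3\right) + 5 = 289 \cdot 159 \left(-166\right) + 5 = 289 \left(-26394\right) + 5 = -7627866 + 5 = -7627861$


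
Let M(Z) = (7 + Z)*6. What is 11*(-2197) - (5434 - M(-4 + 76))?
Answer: -29127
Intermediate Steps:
M(Z) = 42 + 6*Z
11*(-2197) - (5434 - M(-4 + 76)) = 11*(-2197) - (5434 - (42 + 6*(-4 + 76))) = -24167 - (5434 - (42 + 6*72)) = -24167 - (5434 - (42 + 432)) = -24167 - (5434 - 1*474) = -24167 - (5434 - 474) = -24167 - 1*4960 = -24167 - 4960 = -29127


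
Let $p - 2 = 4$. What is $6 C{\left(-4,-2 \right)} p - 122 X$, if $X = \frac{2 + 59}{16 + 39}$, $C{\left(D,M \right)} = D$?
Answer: $- \frac{15362}{55} \approx -279.31$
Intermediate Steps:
$p = 6$ ($p = 2 + 4 = 6$)
$X = \frac{61}{55} \approx 1.1091$
$6 C{\left(-4,-2 \right)} p - 122 X = 6 \left(-4\right) 6 - \frac{7442}{55} = \left(-24\right) 6 - \frac{7442}{55} = -144 - \frac{7442}{55} = - \frac{15362}{55}$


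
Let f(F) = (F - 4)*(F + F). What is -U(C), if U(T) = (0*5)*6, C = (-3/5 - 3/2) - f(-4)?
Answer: 0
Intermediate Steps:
f(F) = 2*F*(-4 + F) (f(F) = (-4 + F)*(2*F) = 2*F*(-4 + F))
C = -661/10 (C = (-3/5 - 3/2) - 2*(-4)*(-4 - 4) = (-3*1/5 - 3*1/2) - 2*(-4)*(-8) = (-3/5 - 3/2) - 1*64 = -21/10 - 64 = -661/10 ≈ -66.100)
U(T) = 0 (U(T) = 0*6 = 0)
-U(C) = -1*0 = 0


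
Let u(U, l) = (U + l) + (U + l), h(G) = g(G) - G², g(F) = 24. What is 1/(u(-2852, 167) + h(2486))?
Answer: -1/6185542 ≈ -1.6167e-7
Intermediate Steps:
h(G) = 24 - G²
u(U, l) = 2*U + 2*l
1/(u(-2852, 167) + h(2486)) = 1/((2*(-2852) + 2*167) + (24 - 1*2486²)) = 1/((-5704 + 334) + (24 - 1*6180196)) = 1/(-5370 + (24 - 6180196)) = 1/(-5370 - 6180172) = 1/(-6185542) = -1/6185542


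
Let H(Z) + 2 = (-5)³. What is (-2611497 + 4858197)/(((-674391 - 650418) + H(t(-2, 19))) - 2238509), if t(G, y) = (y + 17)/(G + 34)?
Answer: -149780/237563 ≈ -0.63049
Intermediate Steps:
t(G, y) = (17 + y)/(34 + G)
H(Z) = -127 (H(Z) = -2 + (-5)³ = -2 - 125 = -127)
(-2611497 + 4858197)/(((-674391 - 650418) + H(t(-2, 19))) - 2238509) = (-2611497 + 4858197)/(((-674391 - 650418) - 127) - 2238509) = 2246700/((-1324809 - 127) - 2238509) = 2246700/(-1324936 - 2238509) = 2246700/(-3563445) = 2246700*(-1/3563445) = -149780/237563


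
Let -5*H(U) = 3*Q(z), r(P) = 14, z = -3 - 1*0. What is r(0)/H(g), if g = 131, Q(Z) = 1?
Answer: -70/3 ≈ -23.333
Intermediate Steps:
z = -3 (z = -3 + 0 = -3)
H(U) = -⅗ (H(U) = -3/5 = -⅕*3 = -⅗)
r(0)/H(g) = 14/(-⅗) = 14*(-5/3) = -70/3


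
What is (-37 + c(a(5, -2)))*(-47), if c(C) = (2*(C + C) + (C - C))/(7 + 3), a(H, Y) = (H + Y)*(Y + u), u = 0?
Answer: 9259/5 ≈ 1851.8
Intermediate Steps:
a(H, Y) = Y*(H + Y) (a(H, Y) = (H + Y)*(Y + 0) = (H + Y)*Y = Y*(H + Y))
c(C) = 2*C/5 (c(C) = (2*(2*C) + 0)/10 = (4*C + 0)*(⅒) = (4*C)*(⅒) = 2*C/5)
(-37 + c(a(5, -2)))*(-47) = (-37 + 2*(-2*(5 - 2))/5)*(-47) = (-37 + 2*(-2*3)/5)*(-47) = (-37 + (⅖)*(-6))*(-47) = (-37 - 12/5)*(-47) = -197/5*(-47) = 9259/5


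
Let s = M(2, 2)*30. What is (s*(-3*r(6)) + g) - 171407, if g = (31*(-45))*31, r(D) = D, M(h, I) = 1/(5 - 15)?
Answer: -214598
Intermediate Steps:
M(h, I) = -⅒ (M(h, I) = 1/(-10) = -⅒)
s = -3 (s = -⅒*30 = -3)
g = -43245 (g = -1395*31 = -43245)
(s*(-3*r(6)) + g) - 171407 = (-(-9)*6 - 43245) - 171407 = (-3*(-18) - 43245) - 171407 = (54 - 43245) - 171407 = -43191 - 171407 = -214598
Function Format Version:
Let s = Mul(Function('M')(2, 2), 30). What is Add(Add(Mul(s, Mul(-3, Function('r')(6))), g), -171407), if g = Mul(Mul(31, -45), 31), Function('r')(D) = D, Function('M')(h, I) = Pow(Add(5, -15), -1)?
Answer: -214598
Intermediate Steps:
Function('M')(h, I) = Rational(-1, 10) (Function('M')(h, I) = Pow(-10, -1) = Rational(-1, 10))
s = -3 (s = Mul(Rational(-1, 10), 30) = -3)
g = -43245 (g = Mul(-1395, 31) = -43245)
Add(Add(Mul(s, Mul(-3, Function('r')(6))), g), -171407) = Add(Add(Mul(-3, Mul(-3, 6)), -43245), -171407) = Add(Add(Mul(-3, -18), -43245), -171407) = Add(Add(54, -43245), -171407) = Add(-43191, -171407) = -214598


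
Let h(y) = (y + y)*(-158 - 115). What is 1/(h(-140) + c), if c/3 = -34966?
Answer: -1/28458 ≈ -3.5139e-5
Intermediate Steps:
h(y) = -546*y (h(y) = (2*y)*(-273) = -546*y)
c = -104898 (c = 3*(-34966) = -104898)
1/(h(-140) + c) = 1/(-546*(-140) - 104898) = 1/(76440 - 104898) = 1/(-28458) = -1/28458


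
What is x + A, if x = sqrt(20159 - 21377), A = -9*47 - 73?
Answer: -496 + I*sqrt(1218) ≈ -496.0 + 34.9*I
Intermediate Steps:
A = -496 (A = -423 - 73 = -496)
x = I*sqrt(1218) (x = sqrt(-1218) = I*sqrt(1218) ≈ 34.9*I)
x + A = I*sqrt(1218) - 496 = -496 + I*sqrt(1218)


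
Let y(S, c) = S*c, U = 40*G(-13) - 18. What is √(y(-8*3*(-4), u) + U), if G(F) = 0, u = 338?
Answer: √32430 ≈ 180.08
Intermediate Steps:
U = -18 (U = 40*0 - 18 = 0 - 18 = -18)
√(y(-8*3*(-4), u) + U) = √((-8*3*(-4))*338 - 18) = √(-24*(-4)*338 - 18) = √(96*338 - 18) = √(32448 - 18) = √32430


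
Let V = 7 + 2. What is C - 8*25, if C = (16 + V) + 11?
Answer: -164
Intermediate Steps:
V = 9
C = 36 (C = (16 + 9) + 11 = 25 + 11 = 36)
C - 8*25 = 36 - 8*25 = 36 - 200 = -164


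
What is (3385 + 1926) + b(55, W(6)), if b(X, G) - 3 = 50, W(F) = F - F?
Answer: 5364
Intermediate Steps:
W(F) = 0
b(X, G) = 53 (b(X, G) = 3 + 50 = 53)
(3385 + 1926) + b(55, W(6)) = (3385 + 1926) + 53 = 5311 + 53 = 5364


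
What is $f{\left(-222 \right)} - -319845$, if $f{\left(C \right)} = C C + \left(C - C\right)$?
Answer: $369129$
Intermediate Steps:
$f{\left(C \right)} = C^{2}$ ($f{\left(C \right)} = C^{2} + 0 = C^{2}$)
$f{\left(-222 \right)} - -319845 = \left(-222\right)^{2} - -319845 = 49284 + 319845 = 369129$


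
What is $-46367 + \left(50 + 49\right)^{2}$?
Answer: $-36566$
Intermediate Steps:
$-46367 + \left(50 + 49\right)^{2} = -46367 + 99^{2} = -46367 + 9801 = -36566$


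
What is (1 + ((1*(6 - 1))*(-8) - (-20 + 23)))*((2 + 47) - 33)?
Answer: -672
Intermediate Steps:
(1 + ((1*(6 - 1))*(-8) - (-20 + 23)))*((2 + 47) - 33) = (1 + ((1*5)*(-8) - 1*3))*(49 - 33) = (1 + (5*(-8) - 3))*16 = (1 + (-40 - 3))*16 = (1 - 43)*16 = -42*16 = -672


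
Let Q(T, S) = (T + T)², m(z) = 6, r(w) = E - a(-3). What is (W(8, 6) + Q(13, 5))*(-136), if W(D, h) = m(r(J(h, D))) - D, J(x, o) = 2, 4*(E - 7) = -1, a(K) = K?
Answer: -91664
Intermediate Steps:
E = 27/4 (E = 7 + (¼)*(-1) = 7 - ¼ = 27/4 ≈ 6.7500)
r(w) = 39/4 (r(w) = 27/4 - 1*(-3) = 27/4 + 3 = 39/4)
Q(T, S) = 4*T² (Q(T, S) = (2*T)² = 4*T²)
W(D, h) = 6 - D
(W(8, 6) + Q(13, 5))*(-136) = ((6 - 1*8) + 4*13²)*(-136) = ((6 - 8) + 4*169)*(-136) = (-2 + 676)*(-136) = 674*(-136) = -91664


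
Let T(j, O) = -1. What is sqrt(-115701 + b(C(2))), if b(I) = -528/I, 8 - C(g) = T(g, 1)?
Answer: I*sqrt(1041837)/3 ≈ 340.23*I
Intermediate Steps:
C(g) = 9 (C(g) = 8 - 1*(-1) = 8 + 1 = 9)
sqrt(-115701 + b(C(2))) = sqrt(-115701 - 528/9) = sqrt(-115701 - 528*1/9) = sqrt(-115701 - 176/3) = sqrt(-347279/3) = I*sqrt(1041837)/3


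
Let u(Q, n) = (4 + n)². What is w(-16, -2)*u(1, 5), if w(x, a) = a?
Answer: -162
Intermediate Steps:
w(-16, -2)*u(1, 5) = -2*(4 + 5)² = -2*9² = -2*81 = -162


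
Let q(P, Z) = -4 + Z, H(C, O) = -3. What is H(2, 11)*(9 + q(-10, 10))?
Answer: -45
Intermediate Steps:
H(2, 11)*(9 + q(-10, 10)) = -3*(9 + (-4 + 10)) = -3*(9 + 6) = -3*15 = -45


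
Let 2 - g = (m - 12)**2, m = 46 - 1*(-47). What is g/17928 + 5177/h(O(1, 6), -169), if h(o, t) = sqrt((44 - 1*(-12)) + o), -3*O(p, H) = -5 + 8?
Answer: -6559/17928 + 5177*sqrt(55)/55 ≈ 697.70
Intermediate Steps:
m = 93 (m = 46 + 47 = 93)
O(p, H) = -1 (O(p, H) = -(-5 + 8)/3 = -1/3*3 = -1)
g = -6559 (g = 2 - (93 - 12)**2 = 2 - 1*81**2 = 2 - 1*6561 = 2 - 6561 = -6559)
h(o, t) = sqrt(56 + o) (h(o, t) = sqrt((44 + 12) + o) = sqrt(56 + o))
g/17928 + 5177/h(O(1, 6), -169) = -6559/17928 + 5177/(sqrt(56 - 1)) = -6559*1/17928 + 5177/(sqrt(55)) = -6559/17928 + 5177*(sqrt(55)/55) = -6559/17928 + 5177*sqrt(55)/55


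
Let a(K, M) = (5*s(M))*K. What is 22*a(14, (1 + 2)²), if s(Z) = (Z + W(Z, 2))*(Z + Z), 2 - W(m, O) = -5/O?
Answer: 374220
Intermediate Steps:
W(m, O) = 2 + 5/O (W(m, O) = 2 - (-5)/O = 2 + 5/O)
s(Z) = 2*Z*(9/2 + Z) (s(Z) = (Z + (2 + 5/2))*(Z + Z) = (Z + (2 + 5*(½)))*(2*Z) = (Z + (2 + 5/2))*(2*Z) = (Z + 9/2)*(2*Z) = (9/2 + Z)*(2*Z) = 2*Z*(9/2 + Z))
a(K, M) = 5*K*M*(9 + 2*M) (a(K, M) = (5*(M*(9 + 2*M)))*K = (5*M*(9 + 2*M))*K = 5*K*M*(9 + 2*M))
22*a(14, (1 + 2)²) = 22*(5*14*(1 + 2)²*(9 + 2*(1 + 2)²)) = 22*(5*14*3²*(9 + 2*3²)) = 22*(5*14*9*(9 + 2*9)) = 22*(5*14*9*(9 + 18)) = 22*(5*14*9*27) = 22*17010 = 374220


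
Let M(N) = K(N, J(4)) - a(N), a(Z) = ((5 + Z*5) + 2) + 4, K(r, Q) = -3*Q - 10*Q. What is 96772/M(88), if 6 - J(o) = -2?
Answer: -96772/555 ≈ -174.36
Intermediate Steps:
J(o) = 8 (J(o) = 6 - 1*(-2) = 6 + 2 = 8)
K(r, Q) = -13*Q
a(Z) = 11 + 5*Z (a(Z) = ((5 + 5*Z) + 2) + 4 = (7 + 5*Z) + 4 = 11 + 5*Z)
M(N) = -115 - 5*N (M(N) = -13*8 - (11 + 5*N) = -104 + (-11 - 5*N) = -115 - 5*N)
96772/M(88) = 96772/(-115 - 5*88) = 96772/(-115 - 440) = 96772/(-555) = 96772*(-1/555) = -96772/555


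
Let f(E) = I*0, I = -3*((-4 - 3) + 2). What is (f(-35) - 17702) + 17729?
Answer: 27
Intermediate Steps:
I = 15 (I = -3*(-7 + 2) = -3*(-5) = 15)
f(E) = 0 (f(E) = 15*0 = 0)
(f(-35) - 17702) + 17729 = (0 - 17702) + 17729 = -17702 + 17729 = 27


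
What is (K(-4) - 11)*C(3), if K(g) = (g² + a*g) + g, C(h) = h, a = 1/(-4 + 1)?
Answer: 7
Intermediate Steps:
a = -⅓ (a = 1/(-3) = -⅓ ≈ -0.33333)
K(g) = g² + 2*g/3 (K(g) = (g² - g/3) + g = g² + 2*g/3)
(K(-4) - 11)*C(3) = ((⅓)*(-4)*(2 + 3*(-4)) - 11)*3 = ((⅓)*(-4)*(2 - 12) - 11)*3 = ((⅓)*(-4)*(-10) - 11)*3 = (40/3 - 11)*3 = (7/3)*3 = 7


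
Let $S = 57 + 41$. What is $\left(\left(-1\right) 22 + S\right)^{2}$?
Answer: $5776$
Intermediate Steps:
$S = 98$
$\left(\left(-1\right) 22 + S\right)^{2} = \left(\left(-1\right) 22 + 98\right)^{2} = \left(-22 + 98\right)^{2} = 76^{2} = 5776$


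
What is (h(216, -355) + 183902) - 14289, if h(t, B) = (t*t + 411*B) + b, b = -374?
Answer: 69990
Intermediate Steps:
h(t, B) = -374 + t² + 411*B (h(t, B) = (t*t + 411*B) - 374 = (t² + 411*B) - 374 = -374 + t² + 411*B)
(h(216, -355) + 183902) - 14289 = ((-374 + 216² + 411*(-355)) + 183902) - 14289 = ((-374 + 46656 - 145905) + 183902) - 14289 = (-99623 + 183902) - 14289 = 84279 - 14289 = 69990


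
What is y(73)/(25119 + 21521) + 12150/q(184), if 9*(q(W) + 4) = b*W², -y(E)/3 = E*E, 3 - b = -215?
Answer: -28223280141/86057469520 ≈ -0.32796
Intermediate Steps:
b = 218 (b = 3 - 1*(-215) = 3 + 215 = 218)
y(E) = -3*E² (y(E) = -3*E*E = -3*E²)
q(W) = -4 + 218*W²/9 (q(W) = -4 + (218*W²)/9 = -4 + 218*W²/9)
y(73)/(25119 + 21521) + 12150/q(184) = (-3*73²)/(25119 + 21521) + 12150/(-4 + (218/9)*184²) = -3*5329/46640 + 12150/(-4 + (218/9)*33856) = -15987*1/46640 + 12150/(-4 + 7380608/9) = -15987/46640 + 12150/(7380572/9) = -15987/46640 + 12150*(9/7380572) = -15987/46640 + 54675/3690286 = -28223280141/86057469520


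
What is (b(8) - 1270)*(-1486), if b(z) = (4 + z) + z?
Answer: 1857500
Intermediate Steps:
b(z) = 4 + 2*z
(b(8) - 1270)*(-1486) = ((4 + 2*8) - 1270)*(-1486) = ((4 + 16) - 1270)*(-1486) = (20 - 1270)*(-1486) = -1250*(-1486) = 1857500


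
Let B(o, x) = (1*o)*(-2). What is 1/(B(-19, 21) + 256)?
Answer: 1/294 ≈ 0.0034014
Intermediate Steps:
B(o, x) = -2*o (B(o, x) = o*(-2) = -2*o)
1/(B(-19, 21) + 256) = 1/(-2*(-19) + 256) = 1/(38 + 256) = 1/294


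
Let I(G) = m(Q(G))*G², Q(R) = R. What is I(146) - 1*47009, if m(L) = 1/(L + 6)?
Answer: -1781013/38 ≈ -46869.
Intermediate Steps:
m(L) = 1/(6 + L)
I(G) = G²/(6 + G)
I(146) - 1*47009 = 146²/(6 + 146) - 1*47009 = 21316/152 - 47009 = 21316*(1/152) - 47009 = 5329/38 - 47009 = -1781013/38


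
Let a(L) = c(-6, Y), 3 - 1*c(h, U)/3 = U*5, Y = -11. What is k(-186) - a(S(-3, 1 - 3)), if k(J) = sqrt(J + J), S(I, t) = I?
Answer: -174 + 2*I*sqrt(93) ≈ -174.0 + 19.287*I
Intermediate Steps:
k(J) = sqrt(2)*sqrt(J) (k(J) = sqrt(2*J) = sqrt(2)*sqrt(J))
c(h, U) = 9 - 15*U (c(h, U) = 9 - 3*U*5 = 9 - 15*U)
a(L) = 174 (a(L) = 9 - 15*(-11) = 9 + 165 = 174)
k(-186) - a(S(-3, 1 - 3)) = sqrt(2)*sqrt(-186) - 1*174 = sqrt(2)*(I*sqrt(186)) - 174 = 2*I*sqrt(93) - 174 = -174 + 2*I*sqrt(93)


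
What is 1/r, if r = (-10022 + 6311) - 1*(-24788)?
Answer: 1/21077 ≈ 4.7445e-5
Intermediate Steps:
r = 21077 (r = -3711 + 24788 = 21077)
1/r = 1/21077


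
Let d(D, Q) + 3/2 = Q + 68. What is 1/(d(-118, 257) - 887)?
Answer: -2/1127 ≈ -0.0017746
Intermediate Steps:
d(D, Q) = 133/2 + Q (d(D, Q) = -3/2 + (Q + 68) = -3/2 + (68 + Q) = 133/2 + Q)
1/(d(-118, 257) - 887) = 1/((133/2 + 257) - 887) = 1/(647/2 - 887) = 1/(-1127/2) = -2/1127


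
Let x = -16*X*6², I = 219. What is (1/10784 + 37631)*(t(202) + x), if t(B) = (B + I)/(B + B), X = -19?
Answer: 1794421401530885/4356736 ≈ 4.1187e+8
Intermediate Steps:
t(B) = (219 + B)/(2*B) (t(B) = (B + 219)/(B + B) = (219 + B)/((2*B)) = (219 + B)*(1/(2*B)) = (219 + B)/(2*B))
x = 10944 (x = -16*(-19)*6² = 304*36 = 10944)
(1/10784 + 37631)*(t(202) + x) = (1/10784 + 37631)*((½)*(219 + 202)/202 + 10944) = (1/10784 + 37631)*((½)*(1/202)*421 + 10944) = 405812705*(421/404 + 10944)/10784 = (405812705/10784)*(4421797/404) = 1794421401530885/4356736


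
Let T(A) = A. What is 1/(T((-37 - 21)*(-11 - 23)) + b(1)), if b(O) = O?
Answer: 1/1973 ≈ 0.00050684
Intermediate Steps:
1/(T((-37 - 21)*(-11 - 23)) + b(1)) = 1/((-37 - 21)*(-11 - 23) + 1) = 1/(-58*(-34) + 1) = 1/(1972 + 1) = 1/1973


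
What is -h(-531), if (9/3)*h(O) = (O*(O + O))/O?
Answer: 354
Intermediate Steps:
h(O) = 2*O/3 (h(O) = ((O*(O + O))/O)/3 = ((O*(2*O))/O)/3 = ((2*O**2)/O)/3 = (2*O)/3 = 2*O/3)
-h(-531) = -2*(-531)/3 = -1*(-354) = 354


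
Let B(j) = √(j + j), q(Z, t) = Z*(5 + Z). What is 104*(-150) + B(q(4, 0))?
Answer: -15600 + 6*√2 ≈ -15592.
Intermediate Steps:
B(j) = √2*√j (B(j) = √(2*j) = √2*√j)
104*(-150) + B(q(4, 0)) = 104*(-150) + √2*√(4*(5 + 4)) = -15600 + √2*√(4*9) = -15600 + √2*√36 = -15600 + √2*6 = -15600 + 6*√2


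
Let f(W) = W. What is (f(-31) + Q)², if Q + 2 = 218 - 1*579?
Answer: 155236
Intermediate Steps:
Q = -363 (Q = -2 + (218 - 1*579) = -2 + (218 - 579) = -2 - 361 = -363)
(f(-31) + Q)² = (-31 - 363)² = (-394)² = 155236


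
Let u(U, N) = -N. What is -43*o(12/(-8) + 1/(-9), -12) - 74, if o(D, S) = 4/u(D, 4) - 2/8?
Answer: -81/4 ≈ -20.250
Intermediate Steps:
o(D, S) = -5/4 (o(D, S) = 4/((-1*4)) - 2/8 = 4/(-4) - 2*⅛ = 4*(-¼) - ¼ = -1 - ¼ = -5/4)
-43*o(12/(-8) + 1/(-9), -12) - 74 = -43*(-5/4) - 74 = 215/4 - 74 = -81/4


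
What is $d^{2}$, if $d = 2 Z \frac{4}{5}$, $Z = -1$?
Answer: $\frac{64}{25} \approx 2.56$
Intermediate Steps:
$d = - \frac{8}{5}$ ($d = 2 \left(-1\right) \frac{4}{5} = - 2 \cdot 4 \cdot \frac{1}{5} = \left(-2\right) \frac{4}{5} = - \frac{8}{5} \approx -1.6$)
$d^{2} = \left(- \frac{8}{5}\right)^{2} = \frac{64}{25}$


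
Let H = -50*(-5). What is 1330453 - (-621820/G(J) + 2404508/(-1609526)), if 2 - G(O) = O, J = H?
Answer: 66258329661201/49895306 ≈ 1.3279e+6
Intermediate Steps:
H = 250
J = 250
G(O) = 2 - O
1330453 - (-621820/G(J) + 2404508/(-1609526)) = 1330453 - (-621820/(2 - 1*250) + 2404508/(-1609526)) = 1330453 - (-621820/(2 - 250) + 2404508*(-1/1609526)) = 1330453 - (-621820/(-248) - 1202254/804763) = 1330453 - (-621820*(-1/248) - 1202254/804763) = 1330453 - (155455/62 - 1202254/804763) = 1330453 - 1*125029892417/49895306 = 1330453 - 125029892417/49895306 = 66258329661201/49895306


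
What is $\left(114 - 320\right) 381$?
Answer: $-78486$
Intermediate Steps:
$\left(114 - 320\right) 381 = \left(-206\right) 381 = -78486$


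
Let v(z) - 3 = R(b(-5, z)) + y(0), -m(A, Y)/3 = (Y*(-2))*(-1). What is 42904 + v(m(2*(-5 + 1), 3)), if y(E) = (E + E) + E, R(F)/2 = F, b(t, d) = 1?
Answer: 42909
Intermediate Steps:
m(A, Y) = -6*Y (m(A, Y) = -3*Y*(-2)*(-1) = -3*(-2*Y)*(-1) = -6*Y)
R(F) = 2*F
y(E) = 3*E (y(E) = 2*E + E = 3*E)
v(z) = 5 (v(z) = 3 + (2*1 + 3*0) = 3 + (2 + 0) = 3 + 2 = 5)
42904 + v(m(2*(-5 + 1), 3)) = 42904 + 5 = 42909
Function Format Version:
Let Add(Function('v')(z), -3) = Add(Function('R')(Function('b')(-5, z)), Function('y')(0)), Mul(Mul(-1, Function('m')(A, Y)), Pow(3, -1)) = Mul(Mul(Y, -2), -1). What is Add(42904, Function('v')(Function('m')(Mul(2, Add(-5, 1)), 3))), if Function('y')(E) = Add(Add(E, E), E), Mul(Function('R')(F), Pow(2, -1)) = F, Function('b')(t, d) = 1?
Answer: 42909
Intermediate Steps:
Function('m')(A, Y) = Mul(-6, Y) (Function('m')(A, Y) = Mul(-3, Mul(Mul(Y, -2), -1)) = Mul(-3, Mul(Mul(-2, Y), -1)) = Mul(-3, Mul(2, Y)) = Mul(-6, Y))
Function('R')(F) = Mul(2, F)
Function('y')(E) = Mul(3, E) (Function('y')(E) = Add(Mul(2, E), E) = Mul(3, E))
Function('v')(z) = 5 (Function('v')(z) = Add(3, Add(Mul(2, 1), Mul(3, 0))) = Add(3, Add(2, 0)) = Add(3, 2) = 5)
Add(42904, Function('v')(Function('m')(Mul(2, Add(-5, 1)), 3))) = Add(42904, 5) = 42909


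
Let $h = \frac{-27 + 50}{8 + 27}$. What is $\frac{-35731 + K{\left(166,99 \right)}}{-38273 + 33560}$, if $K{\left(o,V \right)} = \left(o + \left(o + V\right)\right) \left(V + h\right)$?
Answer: $- \frac{252743}{164955} \approx -1.5322$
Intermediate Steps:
$h = \frac{23}{35} \approx 0.65714$
$K{\left(o,V \right)} = \left(\frac{23}{35} + V\right) \left(V + 2 o\right)$ ($K{\left(o,V \right)} = \left(o + \left(o + V\right)\right) \left(V + \frac{23}{35}\right) = \left(o + \left(V + o\right)\right) \left(\frac{23}{35} + V\right) = \left(V + 2 o\right) \left(\frac{23}{35} + V\right) = \left(\frac{23}{35} + V\right) \left(V + 2 o\right)$)
$\frac{-35731 + K{\left(166,99 \right)}}{-38273 + 33560} = \frac{-35731 + \left(99^{2} + \frac{23}{35} \cdot 99 + \frac{46}{35} \cdot 166 + 2 \cdot 99 \cdot 166\right)}{-38273 + 33560} = \frac{-35731 + \left(9801 + \frac{2277}{35} + \frac{7636}{35} + 32868\right)}{-4713} = \left(-35731 + \frac{1503328}{35}\right) \left(- \frac{1}{4713}\right) = \frac{252743}{35} \left(- \frac{1}{4713}\right) = - \frac{252743}{164955}$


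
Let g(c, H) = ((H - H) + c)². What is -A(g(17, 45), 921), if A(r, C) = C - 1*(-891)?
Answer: -1812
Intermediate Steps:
g(c, H) = c² (g(c, H) = (0 + c)² = c²)
A(r, C) = 891 + C (A(r, C) = C + 891 = 891 + C)
-A(g(17, 45), 921) = -(891 + 921) = -1*1812 = -1812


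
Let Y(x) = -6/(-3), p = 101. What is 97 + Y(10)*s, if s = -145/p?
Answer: 9507/101 ≈ 94.129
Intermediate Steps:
s = -145/101 ≈ -1.4356
Y(x) = 2 (Y(x) = -6*(-⅓) = 2)
97 + Y(10)*s = 97 + 2*(-145/101) = 97 - 290/101 = 9507/101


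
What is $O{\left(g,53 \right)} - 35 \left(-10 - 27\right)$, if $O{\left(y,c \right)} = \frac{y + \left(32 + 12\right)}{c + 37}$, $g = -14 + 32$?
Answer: $\frac{58306}{45} \approx 1295.7$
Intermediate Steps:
$g = 18$
$O{\left(y,c \right)} = \frac{44 + y}{37 + c}$ ($O{\left(y,c \right)} = \frac{y + 44}{37 + c} = \frac{44 + y}{37 + c}$)
$O{\left(g,53 \right)} - 35 \left(-10 - 27\right) = \frac{44 + 18}{37 + 53} - 35 \left(-10 - 27\right) = \frac{1}{90} \cdot 62 - 35 \left(-37\right) = \frac{1}{90} \cdot 62 - -1295 = \frac{31}{45} + 1295 = \frac{58306}{45}$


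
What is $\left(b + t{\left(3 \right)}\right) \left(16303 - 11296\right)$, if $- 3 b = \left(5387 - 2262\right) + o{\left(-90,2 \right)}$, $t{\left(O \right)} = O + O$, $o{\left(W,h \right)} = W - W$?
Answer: $-5185583$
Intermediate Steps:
$o{\left(W,h \right)} = 0$
$t{\left(O \right)} = 2 O$
$b = - \frac{3125}{3}$ ($b = - \frac{\left(5387 - 2262\right) + 0}{3} = - \frac{3125 + 0}{3} = \left(- \frac{1}{3}\right) 3125 = - \frac{3125}{3} \approx -1041.7$)
$\left(b + t{\left(3 \right)}\right) \left(16303 - 11296\right) = \left(- \frac{3125}{3} + 2 \cdot 3\right) \left(16303 - 11296\right) = \left(- \frac{3125}{3} + 6\right) 5007 = \left(- \frac{3107}{3}\right) 5007 = -5185583$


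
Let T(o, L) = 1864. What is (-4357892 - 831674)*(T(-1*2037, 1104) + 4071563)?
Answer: -21139318262682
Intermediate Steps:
(-4357892 - 831674)*(T(-1*2037, 1104) + 4071563) = (-4357892 - 831674)*(1864 + 4071563) = -5189566*4073427 = -21139318262682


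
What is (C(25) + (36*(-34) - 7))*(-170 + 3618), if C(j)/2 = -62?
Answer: -4672040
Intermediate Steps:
C(j) = -124 (C(j) = 2*(-62) = -124)
(C(25) + (36*(-34) - 7))*(-170 + 3618) = (-124 + (36*(-34) - 7))*(-170 + 3618) = (-124 + (-1224 - 7))*3448 = (-124 - 1231)*3448 = -1355*3448 = -4672040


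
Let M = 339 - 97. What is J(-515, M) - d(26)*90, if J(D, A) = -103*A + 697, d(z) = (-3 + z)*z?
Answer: -78049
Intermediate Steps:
d(z) = z*(-3 + z)
M = 242
J(D, A) = 697 - 103*A
J(-515, M) - d(26)*90 = (697 - 103*242) - 26*(-3 + 26)*90 = (697 - 24926) - 26*23*90 = -24229 - 598*90 = -24229 - 1*53820 = -24229 - 53820 = -78049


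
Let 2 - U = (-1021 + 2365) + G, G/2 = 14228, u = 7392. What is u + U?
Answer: -22406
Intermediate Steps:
G = 28456 (G = 2*14228 = 28456)
U = -29798 (U = 2 - ((-1021 + 2365) + 28456) = 2 - (1344 + 28456) = 2 - 1*29800 = 2 - 29800 = -29798)
u + U = 7392 - 29798 = -22406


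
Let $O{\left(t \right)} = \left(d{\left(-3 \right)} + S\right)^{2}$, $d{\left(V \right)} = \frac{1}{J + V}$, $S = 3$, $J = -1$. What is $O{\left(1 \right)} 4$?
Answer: $\frac{121}{4} \approx 30.25$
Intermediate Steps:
$d{\left(V \right)} = \frac{1}{-1 + V}$
$O{\left(t \right)} = \frac{121}{16}$ ($O{\left(t \right)} = \left(\frac{1}{-1 - 3} + 3\right)^{2} = \left(\frac{1}{-4} + 3\right)^{2} = \left(- \frac{1}{4} + 3\right)^{2} = \left(\frac{11}{4}\right)^{2} = \frac{121}{16}$)
$O{\left(1 \right)} 4 = \frac{121}{16} \cdot 4 = \frac{121}{4}$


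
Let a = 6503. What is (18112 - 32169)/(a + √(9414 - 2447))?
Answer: -91412671/42282042 + 14057*√6967/42282042 ≈ -2.1342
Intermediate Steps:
(18112 - 32169)/(a + √(9414 - 2447)) = (18112 - 32169)/(6503 + √(9414 - 2447)) = -14057/(6503 + √6967)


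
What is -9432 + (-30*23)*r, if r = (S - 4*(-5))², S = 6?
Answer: -475872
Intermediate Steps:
r = 676 (r = (6 - 4*(-5))² = (6 + 20)² = 26² = 676)
-9432 + (-30*23)*r = -9432 - 30*23*676 = -9432 - 690*676 = -9432 - 466440 = -475872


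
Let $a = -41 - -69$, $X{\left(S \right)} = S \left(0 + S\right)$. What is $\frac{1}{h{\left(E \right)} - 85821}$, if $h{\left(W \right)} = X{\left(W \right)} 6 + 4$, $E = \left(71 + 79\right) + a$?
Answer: $\frac{1}{104287} \approx 9.5889 \cdot 10^{-6}$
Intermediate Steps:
$X{\left(S \right)} = S^{2}$ ($X{\left(S \right)} = S S = S^{2}$)
$a = 28$ ($a = -41 + 69 = 28$)
$E = 178$ ($E = \left(71 + 79\right) + 28 = 150 + 28 = 178$)
$h{\left(W \right)} = 4 + 6 W^{2}$ ($h{\left(W \right)} = W^{2} \cdot 6 + 4 = 6 W^{2} + 4 = 4 + 6 W^{2}$)
$\frac{1}{h{\left(E \right)} - 85821} = \frac{1}{\left(4 + 6 \cdot 178^{2}\right) - 85821} = \frac{1}{\left(4 + 6 \cdot 31684\right) - 85821} = \frac{1}{\left(4 + 190104\right) - 85821} = \frac{1}{190108 - 85821} = \frac{1}{104287}$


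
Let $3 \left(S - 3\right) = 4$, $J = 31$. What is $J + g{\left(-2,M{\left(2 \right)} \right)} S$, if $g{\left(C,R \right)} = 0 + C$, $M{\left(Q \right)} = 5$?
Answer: $\frac{67}{3} \approx 22.333$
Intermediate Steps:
$S = \frac{13}{3}$ ($S = 3 + \frac{1}{3} \cdot 4 = 3 + \frac{4}{3} = \frac{13}{3} \approx 4.3333$)
$g{\left(C,R \right)} = C$
$J + g{\left(-2,M{\left(2 \right)} \right)} S = 31 - \frac{26}{3} = \frac{67}{3}$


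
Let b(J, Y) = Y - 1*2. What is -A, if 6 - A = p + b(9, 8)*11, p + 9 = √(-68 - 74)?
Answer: 51 + I*√142 ≈ 51.0 + 11.916*I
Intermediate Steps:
b(J, Y) = -2 + Y (b(J, Y) = Y - 2 = -2 + Y)
p = -9 + I*√142 (p = -9 + √(-68 - 74) = -9 + √(-142) = -9 + I*√142 ≈ -9.0 + 11.916*I)
A = -51 - I*√142 (A = 6 - ((-9 + I*√142) + (-2 + 8)*11) = 6 - ((-9 + I*√142) + 6*11) = 6 - ((-9 + I*√142) + 66) = 6 - (57 + I*√142) = 6 + (-57 - I*√142) = -51 - I*√142 ≈ -51.0 - 11.916*I)
-A = -(-51 - I*√142) = 51 + I*√142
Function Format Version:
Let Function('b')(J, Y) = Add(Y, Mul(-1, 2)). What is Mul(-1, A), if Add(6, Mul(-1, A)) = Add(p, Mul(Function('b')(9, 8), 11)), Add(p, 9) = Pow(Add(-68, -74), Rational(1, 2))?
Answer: Add(51, Mul(I, Pow(142, Rational(1, 2)))) ≈ Add(51.000, Mul(11.916, I))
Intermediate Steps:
Function('b')(J, Y) = Add(-2, Y) (Function('b')(J, Y) = Add(Y, -2) = Add(-2, Y))
p = Add(-9, Mul(I, Pow(142, Rational(1, 2)))) (p = Add(-9, Pow(Add(-68, -74), Rational(1, 2))) = Add(-9, Pow(-142, Rational(1, 2))) = Add(-9, Mul(I, Pow(142, Rational(1, 2)))) ≈ Add(-9.0000, Mul(11.916, I)))
A = Add(-51, Mul(-1, I, Pow(142, Rational(1, 2)))) (A = Add(6, Mul(-1, Add(Add(-9, Mul(I, Pow(142, Rational(1, 2)))), Mul(Add(-2, 8), 11)))) = Add(6, Mul(-1, Add(Add(-9, Mul(I, Pow(142, Rational(1, 2)))), Mul(6, 11)))) = Add(6, Mul(-1, Add(Add(-9, Mul(I, Pow(142, Rational(1, 2)))), 66))) = Add(6, Mul(-1, Add(57, Mul(I, Pow(142, Rational(1, 2)))))) = Add(6, Add(-57, Mul(-1, I, Pow(142, Rational(1, 2))))) = Add(-51, Mul(-1, I, Pow(142, Rational(1, 2)))) ≈ Add(-51.000, Mul(-11.916, I)))
Mul(-1, A) = Mul(-1, Add(-51, Mul(-1, I, Pow(142, Rational(1, 2))))) = Add(51, Mul(I, Pow(142, Rational(1, 2))))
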